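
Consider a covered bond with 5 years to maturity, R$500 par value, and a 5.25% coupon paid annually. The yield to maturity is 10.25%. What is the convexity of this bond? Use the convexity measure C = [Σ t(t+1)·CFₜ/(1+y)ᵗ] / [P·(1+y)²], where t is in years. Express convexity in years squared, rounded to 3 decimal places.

21.204

With y = 0.1025:
  t   CF        PV=CF/(1+0.1025)^t    t·PV        t(t+1)·PV
  1        26.25        23.8095        23.8095          47.6190
  2        26.25        21.5959        43.1919         129.5756
  3        26.25        19.5882        58.7645         235.0578
  4        26.25        17.7670        71.0681         355.3407
  5       526.25       323.0718     1,615.3592       9,692.1555
  Σ                    405.8325     1,812.1932      10,459.7487
P = 405.8325.
Convexity = Σ t(t+1)·PV / [P·(1+y)²] = 10,459.7487 / (405.8325 × 1.215506) = 21.20397.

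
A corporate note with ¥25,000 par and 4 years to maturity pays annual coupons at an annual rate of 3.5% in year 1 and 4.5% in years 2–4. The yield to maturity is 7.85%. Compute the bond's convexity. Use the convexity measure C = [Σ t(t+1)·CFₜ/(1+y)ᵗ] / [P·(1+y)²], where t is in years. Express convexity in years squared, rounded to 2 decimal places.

15.81

With y = 0.0785:
  t   CF        PV=CF/(1+0.0785)^t    t·PV        t(t+1)·PV
  1       875.00       811.3120       811.3120       1,622.6240
  2     1,125.00       967.1909     1,934.3819       5,803.1457
  3     1,125.00       896.7927     2,690.3782      10,761.5126
  4    26,125.00    19,309.7078    77,238.8311     386,194.1555
  Σ                 21,985.0034    82,674.9032     404,381.4378
P = 21,985.0034.
Convexity = Σ t(t+1)·PV / [P·(1+y)²] = 404,381.4378 / (21,985.0034 × 1.163162) = 15.81337.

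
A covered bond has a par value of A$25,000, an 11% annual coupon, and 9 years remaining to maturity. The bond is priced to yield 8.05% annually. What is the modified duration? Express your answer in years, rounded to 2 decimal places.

5.91 years

Periodic yield y = 0.0805. First find Macaulay duration:
  t   CF        PV=CF/(1+0.0805)^t    t·PV
  1     2,750.00     2,545.1180     2,545.1180
  2     2,750.00     2,355.5002     4,711.0005
  3     2,750.00     2,180.0095     6,540.0284
  4     2,750.00     2,017.5932     8,070.3729
  5     2,750.00     1,867.2774     9,336.3869
  6     2,750.00     1,728.1605    10,368.9628
  7     2,750.00     1,599.4081    11,195.8568
  8     2,750.00     1,480.2481    11,841.9851
  9    27,750.00    13,824.2012   124,417.8109
  Σ                 29,597.5162   189,027.5224
P = 29,597.5162; Macaulay duration = 189,027.5224 / 29,597.5162 = 6.38660 years.
Modified duration = D_Mac / (1 + y) = 6.38660 / 1.0805 = 5.91078 years.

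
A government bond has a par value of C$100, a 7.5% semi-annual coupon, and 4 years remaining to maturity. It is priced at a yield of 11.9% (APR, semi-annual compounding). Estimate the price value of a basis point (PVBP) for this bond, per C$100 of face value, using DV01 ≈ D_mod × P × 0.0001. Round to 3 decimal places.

C$0.028

Periodic yield y = 0.0595.
  t   CF        PV=CF/(1+0.0595)^t    t·PV
  1         3.75         3.5394         3.5394
  2         3.75         3.3406         6.6813
  3         3.75         3.1530         9.4591
  4         3.75         2.9760        11.9038
  5         3.75         2.8088        14.0442
  6         3.75         2.6511        15.9066
  7         3.75         2.5022        17.5155
  8       103.75        65.3402       522.7215
  Σ                     86.3114       601.7714
P = 86.3114; D_Mac = 6.97210 half-year periods = 3.48605 yrs; D_mod = 3.29028 yrs.
DV01 ≈ 3.29028 × 86.3114 × 0.0001 = 0.028399.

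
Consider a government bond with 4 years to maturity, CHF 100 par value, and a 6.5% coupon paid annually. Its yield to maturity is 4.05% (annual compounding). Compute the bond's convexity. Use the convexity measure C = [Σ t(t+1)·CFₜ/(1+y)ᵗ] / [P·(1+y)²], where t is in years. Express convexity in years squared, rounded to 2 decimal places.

16.41

With y = 0.0405:
  t   CF        PV=CF/(1+0.0405)^t    t·PV        t(t+1)·PV
  1         6.50         6.2470         6.2470          12.4940
  2         6.50         6.0038        12.0077          36.0230
  3         6.50         5.7701        17.3104          69.2418
  4       106.50        90.8618       363.4471       1,817.2357
  Σ                    108.8828       399.0123       1,934.9946
P = 108.8828.
Convexity = Σ t(t+1)·PV / [P·(1+y)²] = 1,934.9946 / (108.8828 × 1.082640) = 16.41483.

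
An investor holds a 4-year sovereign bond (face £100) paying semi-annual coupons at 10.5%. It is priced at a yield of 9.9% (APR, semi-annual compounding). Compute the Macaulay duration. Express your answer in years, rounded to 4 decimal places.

3.3741 years

Periodic yield y = 0.0495. Discount each cash flow and weight by its period:
  t   CF        PV=CF/(1+0.0495)^t    t·PV
  1         5.25         5.0024         5.0024
  2         5.25         4.7664         9.5329
  3         5.25         4.5416        13.6249
  4         5.25         4.3274        17.3097
  5         5.25         4.1233        20.6166
  6         5.25         3.9288        23.5731
  7         5.25         3.7435        26.2048
  8       105.25        71.5093       572.0744
  Σ                    101.9429       687.9387
Price P = Σ PV = 101.9429.
Macaulay duration = Σ(t·PV) / P = 687.9387 / 101.9429 = 6.74828 half-year periods.
In years: 6.74828 / 2 = 3.37414 years.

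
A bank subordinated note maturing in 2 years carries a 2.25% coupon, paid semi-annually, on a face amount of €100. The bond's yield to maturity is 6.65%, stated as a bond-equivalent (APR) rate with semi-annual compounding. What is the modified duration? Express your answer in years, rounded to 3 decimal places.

Periodic yield y = 0.03325. First find Macaulay duration:
  t   CF        PV=CF/(1+0.03325)^t    t·PV
  1        1.125         1.0888         1.0888
  2        1.125         1.0538         2.1075
  3        1.125         1.0198         3.0595
  4      101.125        88.7231       354.8925
  Σ                     91.8855       361.1484
P = 91.8855; Macaulay duration = 361.1484 / 91.8855 = 3.93042 half-year periods = 1.96521 years.
Modified duration = D_Mac / (1 + y) = 1.96521 / 1.03325 = 1.90197 years.

1.902 years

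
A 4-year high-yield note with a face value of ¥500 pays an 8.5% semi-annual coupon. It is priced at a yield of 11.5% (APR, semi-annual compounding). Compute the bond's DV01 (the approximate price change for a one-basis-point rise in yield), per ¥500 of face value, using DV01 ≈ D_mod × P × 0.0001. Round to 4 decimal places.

Periodic yield y = 0.0575.
  t   CF        PV=CF/(1+0.0575)^t    t·PV
  1        21.25        20.0946        20.0946
  2        21.25        19.0020        38.0039
  3        21.25        17.9687        53.9062
  4        21.25        16.9917        67.9669
  5        21.25        16.0678        80.3391
  6        21.25        15.1942        91.1650
  7        21.25        14.3680       100.5760
  8       521.25       333.2752     2,666.2020
  Σ                    452.9622     3,118.2536
P = 452.9622; D_Mac = 6.88414 half-year periods = 3.44207 yrs; D_mod = 3.25491 yrs.
DV01 ≈ 3.25491 × 452.9622 × 0.0001 = 0.147435.

¥0.1474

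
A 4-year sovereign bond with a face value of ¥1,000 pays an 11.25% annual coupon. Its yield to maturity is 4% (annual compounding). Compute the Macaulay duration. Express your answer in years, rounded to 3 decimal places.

Periodic yield y = 0.04. Discount each cash flow and weight by its year:
  t   CF        PV=CF/(1+0.04)^t    t·PV
  1       112.50       108.1731       108.1731
  2       112.50       104.0126       208.0251
  3       112.50       100.0121       300.0363
  4     1,112.50       950.9697     3,803.8787
  Σ                  1,263.1674     4,420.1131
Price P = Σ PV = 1,263.1674.
Macaulay duration = Σ(t·PV) / P = 4,420.1131 / 1,263.1674 = 3.49923 years.

3.499 years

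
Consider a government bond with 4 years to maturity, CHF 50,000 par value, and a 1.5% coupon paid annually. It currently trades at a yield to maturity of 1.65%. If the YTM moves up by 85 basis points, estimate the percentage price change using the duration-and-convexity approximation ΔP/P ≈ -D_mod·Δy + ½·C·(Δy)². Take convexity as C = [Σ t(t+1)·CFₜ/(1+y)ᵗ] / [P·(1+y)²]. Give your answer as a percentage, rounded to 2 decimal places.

With y = 0.0165:
  t   CF        PV=CF/(1+0.0165)^t    t·PV        t(t+1)·PV
  1       750.00       737.8259       737.8259       1,475.6517
  2       750.00       725.8494     1,451.6987       4,355.0962
  3       750.00       714.0672     2,142.2017       8,568.8070
  4    50,750.00    47,534.2356   190,136.9425     950,684.7126
  Σ                 49,711.9781   194,468.6689     965,084.2675
P = 49,711.9781; D_Mac = 3.91191 yrs; D_mod = 3.84841 yrs; C = 18.78838.
Duration effect: -3.84841 × (+0.0085) = -0.032711
Convexity effect: 0.5 × 18.78838 × (0.0085)² = +0.0006787
ΔP/P ≈ -0.032711 + 0.0006787 = -0.032033 = -3.2033%.

-3.20%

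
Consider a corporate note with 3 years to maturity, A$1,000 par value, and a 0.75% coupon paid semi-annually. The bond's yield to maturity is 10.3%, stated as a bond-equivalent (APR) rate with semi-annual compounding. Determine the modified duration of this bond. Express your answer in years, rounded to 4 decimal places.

2.8217 years

Periodic yield y = 0.0515. First find Macaulay duration:
  t   CF        PV=CF/(1+0.0515)^t    t·PV
  1         3.75         3.5663         3.5663
  2         3.75         3.3917         6.7833
  3         3.75         3.2255         9.6766
  4         3.75         3.0676        12.2703
  5         3.75         2.9173        14.5866
  6     1,003.75       742.6256     4,455.7534
  Σ                    758.7940     4,502.6366
P = 758.7940; Macaulay duration = 4,502.6366 / 758.7940 = 5.93394 half-year periods = 2.96697 years.
Modified duration = D_Mac / (1 + y) = 2.96697 / 1.0515 = 2.82165 years.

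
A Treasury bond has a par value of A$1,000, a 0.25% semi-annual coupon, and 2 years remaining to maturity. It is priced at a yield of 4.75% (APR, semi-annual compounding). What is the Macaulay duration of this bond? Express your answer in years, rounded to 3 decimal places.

1.996 years

Periodic yield y = 0.02375. Discount each cash flow and weight by its period:
  t   CF        PV=CF/(1+0.02375)^t    t·PV
  1         1.25         1.2210         1.2210
  2         1.25         1.1927         2.3854
  3         1.25         1.1650         3.4950
  4     1,001.25       911.5214     3,646.0856
  Σ                    915.1001     3,653.1870
Price P = Σ PV = 915.1001.
Macaulay duration = Σ(t·PV) / P = 3,653.1870 / 915.1001 = 3.99212 half-year periods.
In years: 3.99212 / 2 = 1.99606 years.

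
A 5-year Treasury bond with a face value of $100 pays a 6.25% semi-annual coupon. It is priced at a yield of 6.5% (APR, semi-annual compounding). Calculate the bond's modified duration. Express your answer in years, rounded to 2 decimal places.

Periodic yield y = 0.0325. First find Macaulay duration:
  t   CF        PV=CF/(1+0.0325)^t    t·PV
  1        3.125         3.0266         3.0266
  2        3.125         2.9314         5.8627
  3        3.125         2.8391         8.5173
  4        3.125         2.7497        10.9989
  5        3.125         2.6632        13.3159
  6        3.125         2.5793        15.4761
  7        3.125         2.4982        17.4871
  8        3.125         2.4195        19.3562
  9        3.125         2.3434        21.0903
  10     103.125        74.8968       748.9682
  Σ                     98.9472       864.0992
P = 98.9472; Macaulay duration = 864.0992 / 98.9472 = 8.73293 half-year periods = 4.36647 years.
Modified duration = D_Mac / (1 + y) = 4.36647 / 1.0325 = 4.22902 years.

4.23 years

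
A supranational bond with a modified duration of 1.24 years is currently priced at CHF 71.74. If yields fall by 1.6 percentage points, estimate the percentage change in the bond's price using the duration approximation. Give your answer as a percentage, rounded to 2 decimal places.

Duration approximation: ΔP/P ≈ -D_mod · Δy = -1.24 × (-0.016) = +0.019840.
As a percentage: +1.9840%.

+1.98%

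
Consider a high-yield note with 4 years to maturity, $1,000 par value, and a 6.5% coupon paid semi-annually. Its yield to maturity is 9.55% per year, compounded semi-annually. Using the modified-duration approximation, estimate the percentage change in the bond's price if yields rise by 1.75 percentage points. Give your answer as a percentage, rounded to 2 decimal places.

-5.94%

Periodic yield y = 0.04775. Modified duration first:
  t   CF        PV=CF/(1+0.04775)^t    t·PV
  1        32.50        31.0188        31.0188
  2        32.50        29.6052        59.2104
  3        32.50        28.2560        84.7679
  4        32.50        26.9682       107.8730
  5        32.50        25.7392       128.6960
  6        32.50        24.5662       147.3970
  7        32.50        23.4466       164.1261
  8     1,032.50       710.9331     5,687.4644
  Σ                    900.5333     6,410.5537
P = 900.5333; D_Mac = 7.11862 half-year periods = 3.55931 yrs; D_mod = 3.55931/(1+0.04775) = 3.39710 yrs.
ΔP/P ≈ -D_mod · Δy = -3.39710 × (+0.0175) = -0.059449 = -5.9449%.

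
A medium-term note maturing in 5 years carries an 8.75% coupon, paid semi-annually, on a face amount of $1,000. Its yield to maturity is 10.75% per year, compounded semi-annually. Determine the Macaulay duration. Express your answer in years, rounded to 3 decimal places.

4.115 years

Periodic yield y = 0.05375. Discount each cash flow and weight by its period:
  t   CF        PV=CF/(1+0.05375)^t    t·PV
  1        43.75        41.5184        41.5184
  2        43.75        39.4006        78.8012
  3        43.75        37.3908       112.1725
  4        43.75        35.4836       141.9344
  5        43.75        33.6736       168.3682
  6        43.75        31.9560       191.7361
  7        43.75        30.3260       212.2819
  8        43.75        28.7791       230.2329
  9        43.75        27.3111       245.8002
  10    1,043.75       618.3304     6,183.3042
  Σ                    924.1697     7,606.1500
Price P = Σ PV = 924.1697.
Macaulay duration = Σ(t·PV) / P = 7,606.1500 / 924.1697 = 8.23025 half-year periods.
In years: 8.23025 / 2 = 4.11513 years.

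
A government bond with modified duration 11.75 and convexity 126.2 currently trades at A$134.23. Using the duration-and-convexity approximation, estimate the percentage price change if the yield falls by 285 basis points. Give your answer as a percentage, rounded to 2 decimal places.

Duration effect: -D_mod·Δy = -11.75 × (-0.0285) = +0.334875
Convexity effect: ½·C·(Δy)² = 0.5 × 126.2 × (-0.0285)² = +0.051252975
ΔP/P ≈ +0.334875 + 0.051252975 = +0.386127975
= +38.6127975%.

+38.61%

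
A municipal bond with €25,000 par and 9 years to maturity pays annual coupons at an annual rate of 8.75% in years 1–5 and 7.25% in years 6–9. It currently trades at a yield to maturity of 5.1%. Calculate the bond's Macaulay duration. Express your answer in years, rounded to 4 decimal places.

Periodic yield y = 0.051. Discount each cash flow and weight by its year:
  t   CF        PV=CF/(1+0.051)^t    t·PV
  1     2,187.50     2,081.3511     2,081.3511
  2     2,187.50     1,980.3531     3,960.7062
  3     2,187.50     1,884.2560     5,652.7681
  4     2,187.50     1,792.8221     7,171.2884
  5     2,187.50     1,705.8250     8,529.1251
  6     1,812.50     1,344.8124     8,068.8747
  7     1,812.50     1,279.5551     8,956.8859
  8     1,812.50     1,217.4644     9,739.7156
  9    26,812.50    17,136.1346   154,225.2116
  Σ                 30,422.5740   208,385.9266
Price P = Σ PV = 30,422.5740.
Macaulay duration = Σ(t·PV) / P = 208,385.9266 / 30,422.5740 = 6.84971 years.

6.8497 years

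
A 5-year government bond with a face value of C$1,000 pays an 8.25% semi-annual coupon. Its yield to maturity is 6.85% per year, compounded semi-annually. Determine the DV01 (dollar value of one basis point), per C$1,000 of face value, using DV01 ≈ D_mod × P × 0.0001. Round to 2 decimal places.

C$0.43

Periodic yield y = 0.03425.
  t   CF        PV=CF/(1+0.03425)^t    t·PV
  1        41.25        39.8840        39.8840
  2        41.25        38.5632        77.1264
  3        41.25        37.2861       111.8584
  4        41.25        36.0514       144.2055
  5        41.25        34.8575       174.2875
  6        41.25        33.7032       202.2190
  7        41.25        32.5871       228.1095
  8        41.25        31.5079       252.0633
  9        41.25        30.4645       274.1806
  10    1,041.25       743.5321     7,435.3209
  Σ                  1,058.4369     8,939.2551
P = 1,058.4369; D_Mac = 8.44571 half-year periods = 4.22286 yrs; D_mod = 4.08301 yrs.
DV01 ≈ 4.08301 × 1,058.4369 × 0.0001 = 0.432161.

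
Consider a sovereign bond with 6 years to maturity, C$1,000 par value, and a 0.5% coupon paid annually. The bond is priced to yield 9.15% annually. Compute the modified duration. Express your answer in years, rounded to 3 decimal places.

5.405 years

Periodic yield y = 0.0915. First find Macaulay duration:
  t   CF        PV=CF/(1+0.0915)^t    t·PV
  1         5.00         4.5809         4.5809
  2         5.00         4.1968         8.3937
  3         5.00         3.8450        11.5351
  4         5.00         3.5227        14.0908
  5         5.00         3.2274        16.1369
  6     1,005.00       594.3245     3,565.9469
  Σ                    613.6973     3,620.6842
P = 613.6973; Macaulay duration = 3,620.6842 / 613.6973 = 5.89979 years.
Modified duration = D_Mac / (1 + y) = 5.89979 / 1.0915 = 5.40521 years.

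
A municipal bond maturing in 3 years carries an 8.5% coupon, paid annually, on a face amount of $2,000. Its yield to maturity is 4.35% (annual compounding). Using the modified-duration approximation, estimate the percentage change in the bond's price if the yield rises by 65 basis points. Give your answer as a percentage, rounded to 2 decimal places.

Periodic yield y = 0.0435. Modified duration first:
  t   CF        PV=CF/(1+0.0435)^t    t·PV
  1       170.00       162.9133       162.9133
  2       170.00       156.1220       312.2439
  3     2,170.00     1,909.7757     5,729.3272
  Σ                  2,228.8110     6,204.4844
P = 2,228.8110; D_Mac = 2.78376 yrs; D_mod = 2.78376/(1+0.0435) = 2.66772 yrs.
ΔP/P ≈ -D_mod · Δy = -2.66772 × (+0.0065) = -0.017340 = -1.7340%.

-1.73%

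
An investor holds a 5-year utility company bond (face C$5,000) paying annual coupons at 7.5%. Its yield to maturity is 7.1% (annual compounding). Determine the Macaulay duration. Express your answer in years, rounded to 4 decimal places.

4.3552 years

Periodic yield y = 0.071. Discount each cash flow and weight by its year:
  t   CF        PV=CF/(1+0.071)^t    t·PV
  1       375.00       350.1401       350.1401
  2       375.00       326.9282       653.8563
  3       375.00       305.2550       915.7651
  4       375.00       285.0187     1,140.0749
  5     5,375.00     3,814.4429    19,072.2143
  Σ                  5,081.7848    22,132.0507
Price P = Σ PV = 5,081.7848.
Macaulay duration = Σ(t·PV) / P = 22,132.0507 / 5,081.7848 = 4.35517 years.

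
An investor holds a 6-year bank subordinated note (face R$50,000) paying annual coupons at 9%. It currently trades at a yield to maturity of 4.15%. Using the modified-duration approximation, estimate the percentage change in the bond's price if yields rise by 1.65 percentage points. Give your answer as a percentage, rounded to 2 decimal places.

Periodic yield y = 0.0415. Modified duration first:
  t   CF        PV=CF/(1+0.0415)^t    t·PV
  1     4,500.00     4,320.6913     4,320.6913
  2     4,500.00     4,148.5274     8,297.0548
  3     4,500.00     3,983.2236    11,949.6709
  4     4,500.00     3,824.5066    15,298.0265
  5     4,500.00     3,672.1139    18,360.5695
  6    54,500.00    42,701.2764   256,207.6582
  Σ                 62,650.3393   314,433.6712
P = 62,650.3393; D_Mac = 5.01887 yrs; D_mod = 5.01887/(1+0.0415) = 4.81888 yrs.
ΔP/P ≈ -D_mod · Δy = -4.81888 × (+0.0165) = -0.079512 = -7.9512%.

-7.95%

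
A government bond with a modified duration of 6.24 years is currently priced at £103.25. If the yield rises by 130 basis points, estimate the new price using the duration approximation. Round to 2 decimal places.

Duration approximation: ΔP/P ≈ -D_mod · Δy = -6.24 × (+0.013) = -0.081120.
New price ≈ 103.25 × (1 - 0.081120) = 94.87436.

£94.87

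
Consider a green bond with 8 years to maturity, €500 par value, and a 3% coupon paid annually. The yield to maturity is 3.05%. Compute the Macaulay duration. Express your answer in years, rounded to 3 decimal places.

7.229 years

Periodic yield y = 0.0305. Discount each cash flow and weight by its year:
  t   CF        PV=CF/(1+0.0305)^t    t·PV
  1        15.00        14.5560        14.5560
  2        15.00        14.1252        28.2504
  3        15.00        13.7072        41.1215
  4        15.00        13.3015        53.2058
  5        15.00        12.9078        64.5389
  6        15.00        12.5257        75.1544
  7        15.00        12.1550        85.0851
  8       515.00       404.9704     3,239.7630
  Σ                    498.2488     3,601.6752
Price P = Σ PV = 498.2488.
Macaulay duration = Σ(t·PV) / P = 3,601.6752 / 498.2488 = 7.22867 years.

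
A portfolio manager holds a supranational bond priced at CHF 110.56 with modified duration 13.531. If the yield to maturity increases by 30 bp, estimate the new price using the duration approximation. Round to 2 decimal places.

CHF 106.07

Duration approximation: ΔP/P ≈ -D_mod · Δy = -13.531 × (+0.003) = -0.040593.
New price ≈ 110.56 × (1 - 0.040593) = 106.07203792.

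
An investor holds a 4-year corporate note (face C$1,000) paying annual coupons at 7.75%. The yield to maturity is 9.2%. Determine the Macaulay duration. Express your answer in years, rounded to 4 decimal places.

3.5778 years

Periodic yield y = 0.092. Discount each cash flow and weight by its year:
  t   CF        PV=CF/(1+0.092)^t    t·PV
  1        77.50        70.9707        70.9707
  2        77.50        64.9915       129.9830
  3        77.50        59.5160       178.5480
  4     1,077.50       757.7514     3,031.0054
  Σ                    953.2295     3,410.5071
Price P = Σ PV = 953.2295.
Macaulay duration = Σ(t·PV) / P = 3,410.5071 / 953.2295 = 3.57784 years.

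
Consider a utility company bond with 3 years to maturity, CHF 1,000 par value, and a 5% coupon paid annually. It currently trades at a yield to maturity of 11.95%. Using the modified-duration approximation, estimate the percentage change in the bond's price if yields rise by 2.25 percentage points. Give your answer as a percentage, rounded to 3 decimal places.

Periodic yield y = 0.1195. Modified duration first:
  t   CF        PV=CF/(1+0.1195)^t    t·PV
  1        50.00        44.6628        44.6628
  2        50.00        39.8953        79.7906
  3     1,050.00       748.3711     2,245.1133
  Σ                    832.9292     2,369.5667
P = 832.9292; D_Mac = 2.84486 yrs; D_mod = 2.84486/(1+0.1195) = 2.54119 yrs.
ΔP/P ≈ -D_mod · Δy = -2.54119 × (+0.0225) = -0.057177 = -5.7177%.

-5.718%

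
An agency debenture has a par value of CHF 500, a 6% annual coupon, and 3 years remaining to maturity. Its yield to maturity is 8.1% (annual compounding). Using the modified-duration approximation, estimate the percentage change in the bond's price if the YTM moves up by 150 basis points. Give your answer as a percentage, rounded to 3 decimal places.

Periodic yield y = 0.081. Modified duration first:
  t   CF        PV=CF/(1+0.081)^t    t·PV
  1        30.00        27.7521        27.7521
  2        30.00        25.6726        51.3452
  3       530.00       419.5646     1,258.6937
  Σ                    472.9892     1,337.7909
P = 472.9892; D_Mac = 2.82838 yrs; D_mod = 2.82838/(1+0.081) = 2.61644 yrs.
ΔP/P ≈ -D_mod · Δy = -2.61644 × (+0.015) = -0.039247 = -3.9247%.

-3.925%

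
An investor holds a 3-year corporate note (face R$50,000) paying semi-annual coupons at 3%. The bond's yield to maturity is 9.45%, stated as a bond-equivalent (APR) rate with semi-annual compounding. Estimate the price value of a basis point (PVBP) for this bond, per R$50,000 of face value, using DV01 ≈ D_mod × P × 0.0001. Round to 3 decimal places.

R$11.475

Periodic yield y = 0.04725.
  t   CF        PV=CF/(1+0.04725)^t    t·PV
  1       750.00       716.1614       716.1614
  2       750.00       683.8495     1,367.6990
  3       750.00       652.9955     1,958.9864
  4       750.00       623.5335     2,494.1340
  5       750.00       595.4008     2,977.0040
  6    50,750.00    38,471.0316   230,826.1898
  Σ                 41,742.9722   240,340.1745
P = 41,742.9722; D_Mac = 5.75762 half-year periods = 2.87881 yrs; D_mod = 2.74892 yrs.
DV01 ≈ 2.74892 × 41,742.9722 × 0.0001 = 11.474823.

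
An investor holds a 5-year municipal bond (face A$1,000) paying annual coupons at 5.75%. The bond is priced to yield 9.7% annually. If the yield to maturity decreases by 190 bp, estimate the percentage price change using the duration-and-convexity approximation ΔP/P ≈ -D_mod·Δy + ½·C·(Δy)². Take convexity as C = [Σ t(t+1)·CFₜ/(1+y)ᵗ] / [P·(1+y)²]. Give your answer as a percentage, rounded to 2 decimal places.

With y = 0.097:
  t   CF        PV=CF/(1+0.097)^t    t·PV        t(t+1)·PV
  1        57.50        52.4157        52.4157         104.8314
  2        57.50        47.7809        95.5619         286.6856
  3        57.50        43.5560       130.6680         522.6720
  4        57.50        39.7046       158.8186         794.0929
  5     1,057.50       665.6520     3,328.2600      19,969.5599
  Σ                    849.1092     3,765.7241      21,677.8417
P = 849.1092; D_Mac = 4.43491 yrs; D_mod = 4.04276 yrs; C = 21.21481.
Duration effect: -4.04276 × (-0.019) = +0.076812
Convexity effect: 0.5 × 21.21481 × (-0.019)² = +0.0038293
ΔP/P ≈ +0.076812 + 0.0038293 = +0.080642 = +8.0642%.

+8.06%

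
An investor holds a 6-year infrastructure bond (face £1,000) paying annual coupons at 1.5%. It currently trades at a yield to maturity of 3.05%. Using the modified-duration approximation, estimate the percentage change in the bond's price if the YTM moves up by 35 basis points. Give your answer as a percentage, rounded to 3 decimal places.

Periodic yield y = 0.0305. Modified duration first:
  t   CF        PV=CF/(1+0.0305)^t    t·PV
  1        15.00        14.5560        14.5560
  2        15.00        14.1252        28.2504
  3        15.00        13.7072        41.1215
  4        15.00        13.3015        53.2058
  5        15.00        12.9078        64.5389
  6     1,015.00       847.5749     5,085.4491
  Σ                    916.1725     5,287.1218
P = 916.1725; D_Mac = 5.77088 yrs; D_mod = 5.77088/(1+0.0305) = 5.60008 yrs.
ΔP/P ≈ -D_mod · Δy = -5.60008 × (+0.0035) = -0.019600 = -1.9600%.

-1.960%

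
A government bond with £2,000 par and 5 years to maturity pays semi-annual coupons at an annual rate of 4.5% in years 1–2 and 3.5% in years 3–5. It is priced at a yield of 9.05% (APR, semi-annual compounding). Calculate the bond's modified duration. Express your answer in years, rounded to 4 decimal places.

4.2995 years

Periodic yield y = 0.04525. First find Macaulay duration:
  t   CF        PV=CF/(1+0.04525)^t    t·PV
  1        45.00        43.0519        43.0519
  2        45.00        41.1881        82.3763
  3        45.00        39.4051       118.2152
  4        45.00        37.6992       150.7967
  5        35.00        28.0522       140.2611
  6        35.00        26.8378       161.0268
  7        35.00        25.6760       179.7318
  8        35.00        24.5644       196.5154
  9        35.00        23.5010       211.5091
  10    2,035.00     1,307.2620    13,072.6204
  Σ                  1,597.2377    14,356.1046
P = 1,597.2377; Macaulay duration = 14,356.1046 / 1,597.2377 = 8.98808 half-year periods = 4.49404 years.
Modified duration = D_Mac / (1 + y) = 4.49404 / 1.04525 = 4.29949 years.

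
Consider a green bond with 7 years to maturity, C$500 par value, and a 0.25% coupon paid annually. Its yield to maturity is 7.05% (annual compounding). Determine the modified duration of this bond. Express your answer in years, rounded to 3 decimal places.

6.474 years

Periodic yield y = 0.0705. First find Macaulay duration:
  t   CF        PV=CF/(1+0.0705)^t    t·PV
  1         1.25         1.1677         1.1677
  2         1.25         1.0908         2.1816
  3         1.25         1.0189         3.0568
  4         1.25         0.9518         3.8074
  5         1.25         0.8892         4.4458
  6         1.25         0.8306         4.9836
  7       501.25       311.1342     2,177.9391
  Σ                    317.0831     2,197.5818
P = 317.0831; Macaulay duration = 2,197.5818 / 317.0831 = 6.93062 years.
Modified duration = D_Mac / (1 + y) = 6.93062 / 1.0705 = 6.47419 years.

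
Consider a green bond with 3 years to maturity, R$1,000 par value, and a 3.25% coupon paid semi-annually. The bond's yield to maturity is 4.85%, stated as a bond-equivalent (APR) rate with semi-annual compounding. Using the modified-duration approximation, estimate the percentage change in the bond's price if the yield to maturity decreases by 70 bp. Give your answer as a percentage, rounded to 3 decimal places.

Periodic yield y = 0.02425. Modified duration first:
  t   CF        PV=CF/(1+0.02425)^t    t·PV
  1        16.25        15.8653        15.8653
  2        16.25        15.4896        30.9793
  3        16.25        15.1229        45.3687
  4        16.25        14.7649        59.0595
  5        16.25        14.4153        72.0765
  6     1,016.25       880.1663     5,280.9976
  Σ                    955.8243     5,504.3469
P = 955.8243; D_Mac = 5.75874 half-year periods = 2.87937 yrs; D_mod = 2.87937/(1+0.02425) = 2.81120 yrs.
ΔP/P ≈ -D_mod · Δy = -2.81120 × (-0.007) = +0.019678 = +1.9678%.

+1.968%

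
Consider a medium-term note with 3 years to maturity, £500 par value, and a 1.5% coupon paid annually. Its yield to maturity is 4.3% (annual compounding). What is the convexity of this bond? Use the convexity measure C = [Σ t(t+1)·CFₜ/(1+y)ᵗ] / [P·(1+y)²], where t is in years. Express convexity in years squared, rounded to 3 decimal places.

With y = 0.043:
  t   CF        PV=CF/(1+0.043)^t    t·PV        t(t+1)·PV
  1         7.50         7.1908         7.1908          14.3816
  2         7.50         6.8943        13.7887          41.3660
  3       507.50       447.2838     1,341.8513       5,367.4050
  Σ                    461.3689     1,362.8307       5,423.1526
P = 461.3689.
Convexity = Σ t(t+1)·PV / [P·(1+y)²] = 5,423.1526 / (461.3689 × 1.087849) = 10.80525.

10.805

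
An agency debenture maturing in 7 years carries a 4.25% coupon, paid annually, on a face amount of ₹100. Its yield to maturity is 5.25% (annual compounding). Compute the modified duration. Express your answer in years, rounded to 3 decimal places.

Periodic yield y = 0.0525. First find Macaulay duration:
  t   CF        PV=CF/(1+0.0525)^t    t·PV
  1         4.25         4.0380         4.0380
  2         4.25         3.8366         7.6732
  3         4.25         3.6452        10.9356
  4         4.25         3.4634        13.8535
  5         4.25         3.2906        16.4531
  6         4.25         3.1265        18.7589
  7       104.25        72.8654       510.0578
  Σ                     94.2657       581.7701
P = 94.2657; Macaulay duration = 581.7701 / 94.2657 = 6.17160 years.
Modified duration = D_Mac / (1 + y) = 6.17160 / 1.0525 = 5.86375 years.

5.864 years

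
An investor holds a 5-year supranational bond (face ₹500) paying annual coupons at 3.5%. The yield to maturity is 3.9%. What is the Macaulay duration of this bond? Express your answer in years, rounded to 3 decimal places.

Periodic yield y = 0.039. Discount each cash flow and weight by its year:
  t   CF        PV=CF/(1+0.039)^t    t·PV
  1        17.50        16.8431        16.8431
  2        17.50        16.2109        32.4218
  3        17.50        15.6024        46.8072
  4        17.50        15.0167        60.0670
  5       517.50       427.3981     2,136.9906
  Σ                    491.0713     2,293.1297
Price P = Σ PV = 491.0713.
Macaulay duration = Σ(t·PV) / P = 2,293.1297 / 491.0713 = 4.66965 years.

4.670 years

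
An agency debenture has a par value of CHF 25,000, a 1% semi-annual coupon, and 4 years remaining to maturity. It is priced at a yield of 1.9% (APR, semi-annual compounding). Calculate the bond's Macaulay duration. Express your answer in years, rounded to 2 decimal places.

3.93 years

Periodic yield y = 0.0095. Discount each cash flow and weight by its period:
  t   CF        PV=CF/(1+0.0095)^t    t·PV
  1       125.00       123.8237       123.8237
  2       125.00       122.6584       245.3168
  3       125.00       121.5041       364.5124
  4       125.00       120.3607       481.4428
  5       125.00       119.2280       596.1402
  6       125.00       118.1060       708.6362
  7       125.00       116.9946       818.9621
  8    25,125.00    23,294.6122   186,356.8973
  Σ                 24,137.2877   189,695.7315
Price P = Σ PV = 24,137.2877.
Macaulay duration = Σ(t·PV) / P = 189,695.7315 / 24,137.2877 = 7.85903 half-year periods.
In years: 7.85903 / 2 = 3.92952 years.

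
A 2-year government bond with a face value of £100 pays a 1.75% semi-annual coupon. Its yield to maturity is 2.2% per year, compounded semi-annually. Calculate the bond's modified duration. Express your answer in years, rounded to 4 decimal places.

1.9525 years

Periodic yield y = 0.011. First find Macaulay duration:
  t   CF        PV=CF/(1+0.011)^t    t·PV
  1        0.875         0.8655         0.8655
  2        0.875         0.8561         1.7121
  3        0.875         0.8467         2.5402
  4      100.875        96.5559       386.2237
  Σ                     99.1242       391.3415
P = 99.1242; Macaulay duration = 391.3415 / 99.1242 = 3.94799 half-year periods = 1.97400 years.
Modified duration = D_Mac / (1 + y) = 1.97400 / 1.011 = 1.95252 years.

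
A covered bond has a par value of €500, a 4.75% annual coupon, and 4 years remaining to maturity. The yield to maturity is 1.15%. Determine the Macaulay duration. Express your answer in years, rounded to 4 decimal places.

Periodic yield y = 0.0115. Discount each cash flow and weight by its year:
  t   CF        PV=CF/(1+0.0115)^t    t·PV
  1        23.75        23.4800        23.4800
  2        23.75        23.2130        46.4261
  3        23.75        22.9491        68.8473
  4       523.75       500.3345     2,001.3382
  Σ                    569.9767     2,140.0916
Price P = Σ PV = 569.9767.
Macaulay duration = Σ(t·PV) / P = 2,140.0916 / 569.9767 = 3.75470 years.

3.7547 years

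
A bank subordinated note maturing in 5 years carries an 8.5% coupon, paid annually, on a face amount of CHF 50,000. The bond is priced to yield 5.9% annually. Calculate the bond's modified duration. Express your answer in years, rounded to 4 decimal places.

Periodic yield y = 0.059. First find Macaulay duration:
  t   CF        PV=CF/(1+0.059)^t    t·PV
  1     4,250.00     4,013.2200     4,013.2200
  2     4,250.00     3,789.6317     7,579.2635
  3     4,250.00     3,578.5002    10,735.5007
  4     4,250.00     3,379.1315    13,516.5259
  5    54,250.00    40,730.5188   203,652.5940
  Σ                 55,491.0023   239,497.1041
P = 55,491.0023; Macaulay duration = 239,497.1041 / 55,491.0023 = 4.31596 years.
Modified duration = D_Mac / (1 + y) = 4.31596 / 1.059 = 4.07551 years.

4.0755 years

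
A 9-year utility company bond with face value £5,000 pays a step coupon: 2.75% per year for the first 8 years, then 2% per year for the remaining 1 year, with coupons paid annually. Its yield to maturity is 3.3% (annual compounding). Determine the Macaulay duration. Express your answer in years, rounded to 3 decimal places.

8.065 years

Periodic yield y = 0.033. Discount each cash flow and weight by its year:
  t   CF        PV=CF/(1+0.033)^t    t·PV
  1       137.50       133.1075       133.1075
  2       137.50       128.8552       257.7105
  3       137.50       124.7388       374.2165
  4       137.50       120.7540       483.0159
  5       137.50       116.8964       584.4819
  6       137.50       113.1620       678.9722
  7       137.50       109.5470       766.8289
  8       137.50       106.0474       848.3794
  9     5,100.00     3,807.7400    34,269.6597
  Σ                  4,760.8483    38,396.3725
Price P = Σ PV = 4,760.8483.
Macaulay duration = Σ(t·PV) / P = 38,396.3725 / 4,760.8483 = 8.06503 years.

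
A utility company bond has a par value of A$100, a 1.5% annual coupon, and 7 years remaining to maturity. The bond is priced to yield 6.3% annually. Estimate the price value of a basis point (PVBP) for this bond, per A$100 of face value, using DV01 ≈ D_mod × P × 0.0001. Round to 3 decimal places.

Periodic yield y = 0.063.
  t   CF        PV=CF/(1+0.063)^t    t·PV
  1         1.50         1.4111         1.4111
  2         1.50         1.3275         2.6549
  3         1.50         1.2488         3.7464
  4         1.50         1.1748         4.6991
  5         1.50         1.1052         5.5258
  6         1.50         1.0397         6.2380
  7       101.50        66.1810       463.2669
  Σ                     73.4880       487.5422
P = 73.4880; D_Mac = 6.63431 yrs; D_mod = 6.24112 yrs.
DV01 ≈ 6.24112 × 73.4880 × 0.0001 = 0.045865.

A$0.046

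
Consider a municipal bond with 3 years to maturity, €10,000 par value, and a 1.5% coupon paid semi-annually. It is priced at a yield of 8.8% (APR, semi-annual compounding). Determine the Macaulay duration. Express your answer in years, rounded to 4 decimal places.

Periodic yield y = 0.044. Discount each cash flow and weight by its period:
  t   CF        PV=CF/(1+0.044)^t    t·PV
  1        75.00        71.8391        71.8391
  2        75.00        68.8114       137.6228
  3        75.00        65.9113       197.7338
  4        75.00        63.1334       252.5337
  5        75.00        60.4726       302.3631
  6    10,075.00     7,781.1191    46,686.7146
  Σ                  8,111.2869    47,648.8070
Price P = Σ PV = 8,111.2869.
Macaulay duration = Σ(t·PV) / P = 47,648.8070 / 8,111.2869 = 5.87438 half-year periods.
In years: 5.87438 / 2 = 2.93719 years.

2.9372 years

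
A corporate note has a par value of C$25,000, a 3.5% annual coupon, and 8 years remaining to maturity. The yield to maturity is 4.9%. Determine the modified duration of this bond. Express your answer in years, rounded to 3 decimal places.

Periodic yield y = 0.049. First find Macaulay duration:
  t   CF        PV=CF/(1+0.049)^t    t·PV
  1       875.00       834.1277       834.1277
  2       875.00       795.1647     1,590.3293
  3       875.00       758.0216     2,274.0648
  4       875.00       722.6135     2,890.4542
  5       875.00       688.8594     3,444.2972
  6       875.00       656.6820     3,940.0921
  7       875.00       626.0076     4,382.0535
  8    25,875.00    17,647.2262   141,177.8097
  Σ                 22,728.7029   160,533.2287
P = 22,728.7029; Macaulay duration = 160,533.2287 / 22,728.7029 = 7.06302 years.
Modified duration = D_Mac / (1 + y) = 7.06302 / 1.049 = 6.73310 years.

6.733 years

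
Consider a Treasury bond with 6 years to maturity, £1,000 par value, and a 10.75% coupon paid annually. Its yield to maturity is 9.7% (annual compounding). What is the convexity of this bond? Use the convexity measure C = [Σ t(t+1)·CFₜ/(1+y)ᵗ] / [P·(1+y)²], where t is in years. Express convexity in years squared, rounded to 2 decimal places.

25.35

With y = 0.097:
  t   CF        PV=CF/(1+0.097)^t    t·PV        t(t+1)·PV
  1       107.50        97.9945        97.9945         195.9891
  2       107.50        89.3296       178.6591         535.9774
  3       107.50        81.4308       244.2923         977.1693
  4       107.50        74.2304       296.9217       1,484.6085
  5       107.50        67.6668       338.3338       2,030.0025
  6     1,107.50       635.4830     3,812.8983      26,690.2880
  Σ                  1,046.1351     4,969.0997      31,914.0348
P = 1,046.1351.
Convexity = Σ t(t+1)·PV / [P·(1+y)²] = 31,914.0348 / (1,046.1351 × 1.203409) = 25.35016.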